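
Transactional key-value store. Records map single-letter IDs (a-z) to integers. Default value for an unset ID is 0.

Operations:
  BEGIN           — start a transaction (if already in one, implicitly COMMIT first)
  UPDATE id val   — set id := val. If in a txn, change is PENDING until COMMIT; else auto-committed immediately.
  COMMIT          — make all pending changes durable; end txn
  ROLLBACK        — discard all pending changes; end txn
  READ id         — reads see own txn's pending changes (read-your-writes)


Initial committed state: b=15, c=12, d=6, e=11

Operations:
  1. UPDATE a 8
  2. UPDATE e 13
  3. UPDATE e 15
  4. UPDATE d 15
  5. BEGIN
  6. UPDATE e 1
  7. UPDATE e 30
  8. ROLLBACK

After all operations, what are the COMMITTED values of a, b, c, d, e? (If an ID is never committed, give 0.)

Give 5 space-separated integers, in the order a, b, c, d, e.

Initial committed: {b=15, c=12, d=6, e=11}
Op 1: UPDATE a=8 (auto-commit; committed a=8)
Op 2: UPDATE e=13 (auto-commit; committed e=13)
Op 3: UPDATE e=15 (auto-commit; committed e=15)
Op 4: UPDATE d=15 (auto-commit; committed d=15)
Op 5: BEGIN: in_txn=True, pending={}
Op 6: UPDATE e=1 (pending; pending now {e=1})
Op 7: UPDATE e=30 (pending; pending now {e=30})
Op 8: ROLLBACK: discarded pending ['e']; in_txn=False
Final committed: {a=8, b=15, c=12, d=15, e=15}

Answer: 8 15 12 15 15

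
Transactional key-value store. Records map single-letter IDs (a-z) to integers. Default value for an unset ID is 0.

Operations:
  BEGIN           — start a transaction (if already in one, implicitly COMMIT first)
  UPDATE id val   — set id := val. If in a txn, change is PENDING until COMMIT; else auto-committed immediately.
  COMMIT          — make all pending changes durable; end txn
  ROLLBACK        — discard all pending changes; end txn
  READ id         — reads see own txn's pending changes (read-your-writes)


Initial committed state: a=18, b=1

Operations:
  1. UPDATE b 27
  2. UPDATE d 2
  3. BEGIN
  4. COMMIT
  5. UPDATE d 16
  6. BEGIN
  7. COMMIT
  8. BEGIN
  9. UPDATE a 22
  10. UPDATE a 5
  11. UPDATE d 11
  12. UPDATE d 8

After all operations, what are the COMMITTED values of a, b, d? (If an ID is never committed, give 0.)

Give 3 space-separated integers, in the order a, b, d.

Initial committed: {a=18, b=1}
Op 1: UPDATE b=27 (auto-commit; committed b=27)
Op 2: UPDATE d=2 (auto-commit; committed d=2)
Op 3: BEGIN: in_txn=True, pending={}
Op 4: COMMIT: merged [] into committed; committed now {a=18, b=27, d=2}
Op 5: UPDATE d=16 (auto-commit; committed d=16)
Op 6: BEGIN: in_txn=True, pending={}
Op 7: COMMIT: merged [] into committed; committed now {a=18, b=27, d=16}
Op 8: BEGIN: in_txn=True, pending={}
Op 9: UPDATE a=22 (pending; pending now {a=22})
Op 10: UPDATE a=5 (pending; pending now {a=5})
Op 11: UPDATE d=11 (pending; pending now {a=5, d=11})
Op 12: UPDATE d=8 (pending; pending now {a=5, d=8})
Final committed: {a=18, b=27, d=16}

Answer: 18 27 16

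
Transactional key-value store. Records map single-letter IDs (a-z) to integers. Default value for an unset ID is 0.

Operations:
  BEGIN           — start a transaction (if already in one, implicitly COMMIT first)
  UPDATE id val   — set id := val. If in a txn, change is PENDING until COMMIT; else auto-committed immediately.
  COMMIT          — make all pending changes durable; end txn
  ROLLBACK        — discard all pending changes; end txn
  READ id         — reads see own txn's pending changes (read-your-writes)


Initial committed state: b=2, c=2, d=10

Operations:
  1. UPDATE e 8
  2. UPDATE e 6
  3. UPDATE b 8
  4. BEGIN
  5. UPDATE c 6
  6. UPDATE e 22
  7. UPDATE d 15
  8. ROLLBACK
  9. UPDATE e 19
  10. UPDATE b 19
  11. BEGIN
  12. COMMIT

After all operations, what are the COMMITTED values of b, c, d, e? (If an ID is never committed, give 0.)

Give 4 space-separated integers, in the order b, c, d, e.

Answer: 19 2 10 19

Derivation:
Initial committed: {b=2, c=2, d=10}
Op 1: UPDATE e=8 (auto-commit; committed e=8)
Op 2: UPDATE e=6 (auto-commit; committed e=6)
Op 3: UPDATE b=8 (auto-commit; committed b=8)
Op 4: BEGIN: in_txn=True, pending={}
Op 5: UPDATE c=6 (pending; pending now {c=6})
Op 6: UPDATE e=22 (pending; pending now {c=6, e=22})
Op 7: UPDATE d=15 (pending; pending now {c=6, d=15, e=22})
Op 8: ROLLBACK: discarded pending ['c', 'd', 'e']; in_txn=False
Op 9: UPDATE e=19 (auto-commit; committed e=19)
Op 10: UPDATE b=19 (auto-commit; committed b=19)
Op 11: BEGIN: in_txn=True, pending={}
Op 12: COMMIT: merged [] into committed; committed now {b=19, c=2, d=10, e=19}
Final committed: {b=19, c=2, d=10, e=19}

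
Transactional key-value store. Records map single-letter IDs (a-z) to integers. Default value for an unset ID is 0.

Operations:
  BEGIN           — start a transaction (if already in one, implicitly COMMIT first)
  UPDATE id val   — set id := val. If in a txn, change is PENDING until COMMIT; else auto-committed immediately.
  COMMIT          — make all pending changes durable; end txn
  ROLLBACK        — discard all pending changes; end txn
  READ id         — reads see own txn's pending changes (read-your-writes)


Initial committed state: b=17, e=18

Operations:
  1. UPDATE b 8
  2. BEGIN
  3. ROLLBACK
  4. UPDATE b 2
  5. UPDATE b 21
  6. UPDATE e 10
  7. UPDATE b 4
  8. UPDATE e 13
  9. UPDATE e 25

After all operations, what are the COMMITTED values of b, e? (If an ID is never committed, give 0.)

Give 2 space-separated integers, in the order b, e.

Answer: 4 25

Derivation:
Initial committed: {b=17, e=18}
Op 1: UPDATE b=8 (auto-commit; committed b=8)
Op 2: BEGIN: in_txn=True, pending={}
Op 3: ROLLBACK: discarded pending []; in_txn=False
Op 4: UPDATE b=2 (auto-commit; committed b=2)
Op 5: UPDATE b=21 (auto-commit; committed b=21)
Op 6: UPDATE e=10 (auto-commit; committed e=10)
Op 7: UPDATE b=4 (auto-commit; committed b=4)
Op 8: UPDATE e=13 (auto-commit; committed e=13)
Op 9: UPDATE e=25 (auto-commit; committed e=25)
Final committed: {b=4, e=25}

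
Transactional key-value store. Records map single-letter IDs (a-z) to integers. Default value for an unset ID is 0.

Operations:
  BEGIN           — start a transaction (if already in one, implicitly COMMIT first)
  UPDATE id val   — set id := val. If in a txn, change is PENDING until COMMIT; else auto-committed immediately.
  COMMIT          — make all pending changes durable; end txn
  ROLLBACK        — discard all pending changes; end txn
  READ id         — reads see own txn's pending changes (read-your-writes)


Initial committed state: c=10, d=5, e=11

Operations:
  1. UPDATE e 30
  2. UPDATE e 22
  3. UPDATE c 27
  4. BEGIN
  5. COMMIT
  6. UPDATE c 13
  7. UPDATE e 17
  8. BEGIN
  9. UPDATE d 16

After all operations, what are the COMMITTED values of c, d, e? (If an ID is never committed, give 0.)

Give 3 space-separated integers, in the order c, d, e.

Initial committed: {c=10, d=5, e=11}
Op 1: UPDATE e=30 (auto-commit; committed e=30)
Op 2: UPDATE e=22 (auto-commit; committed e=22)
Op 3: UPDATE c=27 (auto-commit; committed c=27)
Op 4: BEGIN: in_txn=True, pending={}
Op 5: COMMIT: merged [] into committed; committed now {c=27, d=5, e=22}
Op 6: UPDATE c=13 (auto-commit; committed c=13)
Op 7: UPDATE e=17 (auto-commit; committed e=17)
Op 8: BEGIN: in_txn=True, pending={}
Op 9: UPDATE d=16 (pending; pending now {d=16})
Final committed: {c=13, d=5, e=17}

Answer: 13 5 17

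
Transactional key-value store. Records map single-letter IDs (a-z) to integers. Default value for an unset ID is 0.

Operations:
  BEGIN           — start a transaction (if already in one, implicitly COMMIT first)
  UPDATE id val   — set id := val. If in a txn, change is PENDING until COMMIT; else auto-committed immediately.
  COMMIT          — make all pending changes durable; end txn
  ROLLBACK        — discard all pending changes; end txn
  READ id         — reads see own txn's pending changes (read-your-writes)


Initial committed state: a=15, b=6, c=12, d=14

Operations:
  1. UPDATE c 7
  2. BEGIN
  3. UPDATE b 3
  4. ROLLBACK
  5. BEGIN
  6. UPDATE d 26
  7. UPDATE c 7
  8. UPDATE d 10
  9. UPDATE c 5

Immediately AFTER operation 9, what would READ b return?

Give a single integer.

Answer: 6

Derivation:
Initial committed: {a=15, b=6, c=12, d=14}
Op 1: UPDATE c=7 (auto-commit; committed c=7)
Op 2: BEGIN: in_txn=True, pending={}
Op 3: UPDATE b=3 (pending; pending now {b=3})
Op 4: ROLLBACK: discarded pending ['b']; in_txn=False
Op 5: BEGIN: in_txn=True, pending={}
Op 6: UPDATE d=26 (pending; pending now {d=26})
Op 7: UPDATE c=7 (pending; pending now {c=7, d=26})
Op 8: UPDATE d=10 (pending; pending now {c=7, d=10})
Op 9: UPDATE c=5 (pending; pending now {c=5, d=10})
After op 9: visible(b) = 6 (pending={c=5, d=10}, committed={a=15, b=6, c=7, d=14})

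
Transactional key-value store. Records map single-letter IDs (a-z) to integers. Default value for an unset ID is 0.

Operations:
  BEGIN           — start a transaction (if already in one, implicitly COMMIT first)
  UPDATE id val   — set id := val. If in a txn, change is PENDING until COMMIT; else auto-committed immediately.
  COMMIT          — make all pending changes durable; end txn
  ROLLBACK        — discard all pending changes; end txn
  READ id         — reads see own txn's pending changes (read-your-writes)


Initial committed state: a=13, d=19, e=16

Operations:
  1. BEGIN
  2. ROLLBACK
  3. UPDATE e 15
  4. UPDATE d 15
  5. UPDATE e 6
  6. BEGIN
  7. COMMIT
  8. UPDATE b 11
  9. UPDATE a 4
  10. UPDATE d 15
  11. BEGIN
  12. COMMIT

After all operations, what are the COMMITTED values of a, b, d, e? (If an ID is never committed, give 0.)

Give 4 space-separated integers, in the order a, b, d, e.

Initial committed: {a=13, d=19, e=16}
Op 1: BEGIN: in_txn=True, pending={}
Op 2: ROLLBACK: discarded pending []; in_txn=False
Op 3: UPDATE e=15 (auto-commit; committed e=15)
Op 4: UPDATE d=15 (auto-commit; committed d=15)
Op 5: UPDATE e=6 (auto-commit; committed e=6)
Op 6: BEGIN: in_txn=True, pending={}
Op 7: COMMIT: merged [] into committed; committed now {a=13, d=15, e=6}
Op 8: UPDATE b=11 (auto-commit; committed b=11)
Op 9: UPDATE a=4 (auto-commit; committed a=4)
Op 10: UPDATE d=15 (auto-commit; committed d=15)
Op 11: BEGIN: in_txn=True, pending={}
Op 12: COMMIT: merged [] into committed; committed now {a=4, b=11, d=15, e=6}
Final committed: {a=4, b=11, d=15, e=6}

Answer: 4 11 15 6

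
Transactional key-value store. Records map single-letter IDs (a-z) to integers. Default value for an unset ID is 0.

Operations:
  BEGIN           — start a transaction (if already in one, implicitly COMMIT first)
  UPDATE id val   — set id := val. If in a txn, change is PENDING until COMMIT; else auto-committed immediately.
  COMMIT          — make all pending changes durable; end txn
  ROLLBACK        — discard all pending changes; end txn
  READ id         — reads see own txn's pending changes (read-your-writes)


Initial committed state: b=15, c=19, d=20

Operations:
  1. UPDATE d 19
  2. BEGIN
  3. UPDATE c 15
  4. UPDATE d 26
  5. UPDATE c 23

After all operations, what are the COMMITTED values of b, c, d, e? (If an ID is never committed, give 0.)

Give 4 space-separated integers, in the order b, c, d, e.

Answer: 15 19 19 0

Derivation:
Initial committed: {b=15, c=19, d=20}
Op 1: UPDATE d=19 (auto-commit; committed d=19)
Op 2: BEGIN: in_txn=True, pending={}
Op 3: UPDATE c=15 (pending; pending now {c=15})
Op 4: UPDATE d=26 (pending; pending now {c=15, d=26})
Op 5: UPDATE c=23 (pending; pending now {c=23, d=26})
Final committed: {b=15, c=19, d=19}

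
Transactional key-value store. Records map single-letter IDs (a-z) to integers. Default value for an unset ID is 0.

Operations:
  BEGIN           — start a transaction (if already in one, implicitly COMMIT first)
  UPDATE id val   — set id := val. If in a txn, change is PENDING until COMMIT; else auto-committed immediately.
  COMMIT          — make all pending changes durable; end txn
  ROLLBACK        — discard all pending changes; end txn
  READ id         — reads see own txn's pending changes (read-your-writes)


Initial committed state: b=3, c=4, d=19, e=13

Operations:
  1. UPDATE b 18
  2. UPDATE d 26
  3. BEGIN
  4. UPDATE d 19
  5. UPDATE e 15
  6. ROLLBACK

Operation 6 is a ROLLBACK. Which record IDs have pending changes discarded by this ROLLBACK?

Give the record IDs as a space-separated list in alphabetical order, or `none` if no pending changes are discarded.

Answer: d e

Derivation:
Initial committed: {b=3, c=4, d=19, e=13}
Op 1: UPDATE b=18 (auto-commit; committed b=18)
Op 2: UPDATE d=26 (auto-commit; committed d=26)
Op 3: BEGIN: in_txn=True, pending={}
Op 4: UPDATE d=19 (pending; pending now {d=19})
Op 5: UPDATE e=15 (pending; pending now {d=19, e=15})
Op 6: ROLLBACK: discarded pending ['d', 'e']; in_txn=False
ROLLBACK at op 6 discards: ['d', 'e']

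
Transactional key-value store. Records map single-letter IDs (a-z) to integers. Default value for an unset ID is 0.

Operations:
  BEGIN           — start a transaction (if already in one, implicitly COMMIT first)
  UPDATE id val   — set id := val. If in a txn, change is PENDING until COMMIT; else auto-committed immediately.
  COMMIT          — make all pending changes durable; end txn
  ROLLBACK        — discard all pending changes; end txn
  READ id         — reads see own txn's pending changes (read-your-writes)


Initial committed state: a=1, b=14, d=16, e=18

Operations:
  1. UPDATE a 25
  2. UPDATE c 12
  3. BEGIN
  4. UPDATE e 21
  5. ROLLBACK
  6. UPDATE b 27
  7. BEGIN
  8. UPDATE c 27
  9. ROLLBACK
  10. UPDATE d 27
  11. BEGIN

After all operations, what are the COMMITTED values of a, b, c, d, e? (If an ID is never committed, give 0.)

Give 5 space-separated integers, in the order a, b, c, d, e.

Initial committed: {a=1, b=14, d=16, e=18}
Op 1: UPDATE a=25 (auto-commit; committed a=25)
Op 2: UPDATE c=12 (auto-commit; committed c=12)
Op 3: BEGIN: in_txn=True, pending={}
Op 4: UPDATE e=21 (pending; pending now {e=21})
Op 5: ROLLBACK: discarded pending ['e']; in_txn=False
Op 6: UPDATE b=27 (auto-commit; committed b=27)
Op 7: BEGIN: in_txn=True, pending={}
Op 8: UPDATE c=27 (pending; pending now {c=27})
Op 9: ROLLBACK: discarded pending ['c']; in_txn=False
Op 10: UPDATE d=27 (auto-commit; committed d=27)
Op 11: BEGIN: in_txn=True, pending={}
Final committed: {a=25, b=27, c=12, d=27, e=18}

Answer: 25 27 12 27 18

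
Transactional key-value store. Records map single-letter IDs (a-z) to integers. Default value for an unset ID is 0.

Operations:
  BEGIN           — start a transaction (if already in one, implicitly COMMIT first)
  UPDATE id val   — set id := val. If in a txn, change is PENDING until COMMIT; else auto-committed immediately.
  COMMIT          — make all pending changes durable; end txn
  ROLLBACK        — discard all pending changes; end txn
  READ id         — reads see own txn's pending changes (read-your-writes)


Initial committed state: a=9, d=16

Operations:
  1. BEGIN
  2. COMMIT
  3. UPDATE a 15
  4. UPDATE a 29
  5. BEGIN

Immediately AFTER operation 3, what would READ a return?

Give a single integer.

Answer: 15

Derivation:
Initial committed: {a=9, d=16}
Op 1: BEGIN: in_txn=True, pending={}
Op 2: COMMIT: merged [] into committed; committed now {a=9, d=16}
Op 3: UPDATE a=15 (auto-commit; committed a=15)
After op 3: visible(a) = 15 (pending={}, committed={a=15, d=16})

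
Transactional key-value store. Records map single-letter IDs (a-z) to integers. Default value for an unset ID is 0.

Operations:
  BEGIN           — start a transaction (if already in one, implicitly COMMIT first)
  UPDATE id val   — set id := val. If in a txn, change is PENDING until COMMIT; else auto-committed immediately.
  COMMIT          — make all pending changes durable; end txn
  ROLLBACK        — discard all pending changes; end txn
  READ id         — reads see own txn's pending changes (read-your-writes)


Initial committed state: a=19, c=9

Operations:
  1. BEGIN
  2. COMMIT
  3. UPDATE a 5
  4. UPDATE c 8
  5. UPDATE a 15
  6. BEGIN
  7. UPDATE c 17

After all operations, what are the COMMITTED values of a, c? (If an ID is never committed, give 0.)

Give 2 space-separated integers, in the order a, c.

Answer: 15 8

Derivation:
Initial committed: {a=19, c=9}
Op 1: BEGIN: in_txn=True, pending={}
Op 2: COMMIT: merged [] into committed; committed now {a=19, c=9}
Op 3: UPDATE a=5 (auto-commit; committed a=5)
Op 4: UPDATE c=8 (auto-commit; committed c=8)
Op 5: UPDATE a=15 (auto-commit; committed a=15)
Op 6: BEGIN: in_txn=True, pending={}
Op 7: UPDATE c=17 (pending; pending now {c=17})
Final committed: {a=15, c=8}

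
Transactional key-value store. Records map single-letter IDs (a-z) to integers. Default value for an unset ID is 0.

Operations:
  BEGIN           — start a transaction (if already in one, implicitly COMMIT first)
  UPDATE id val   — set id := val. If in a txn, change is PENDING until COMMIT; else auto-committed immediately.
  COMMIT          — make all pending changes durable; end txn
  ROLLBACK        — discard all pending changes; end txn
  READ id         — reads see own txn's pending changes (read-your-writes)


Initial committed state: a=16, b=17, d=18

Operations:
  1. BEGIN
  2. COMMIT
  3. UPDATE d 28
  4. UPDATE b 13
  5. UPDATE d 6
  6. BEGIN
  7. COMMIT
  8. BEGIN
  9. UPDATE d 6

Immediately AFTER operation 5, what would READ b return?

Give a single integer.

Initial committed: {a=16, b=17, d=18}
Op 1: BEGIN: in_txn=True, pending={}
Op 2: COMMIT: merged [] into committed; committed now {a=16, b=17, d=18}
Op 3: UPDATE d=28 (auto-commit; committed d=28)
Op 4: UPDATE b=13 (auto-commit; committed b=13)
Op 5: UPDATE d=6 (auto-commit; committed d=6)
After op 5: visible(b) = 13 (pending={}, committed={a=16, b=13, d=6})

Answer: 13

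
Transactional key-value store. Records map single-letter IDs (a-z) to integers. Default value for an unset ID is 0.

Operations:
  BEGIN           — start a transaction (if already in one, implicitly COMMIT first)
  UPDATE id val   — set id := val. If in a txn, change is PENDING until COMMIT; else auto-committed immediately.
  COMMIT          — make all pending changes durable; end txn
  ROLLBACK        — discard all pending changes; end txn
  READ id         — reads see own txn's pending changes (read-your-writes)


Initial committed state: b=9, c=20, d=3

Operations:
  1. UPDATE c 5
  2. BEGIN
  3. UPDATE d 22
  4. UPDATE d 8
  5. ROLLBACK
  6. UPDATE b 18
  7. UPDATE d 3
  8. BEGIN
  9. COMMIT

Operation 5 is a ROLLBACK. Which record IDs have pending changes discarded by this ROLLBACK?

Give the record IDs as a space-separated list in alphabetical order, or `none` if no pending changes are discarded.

Answer: d

Derivation:
Initial committed: {b=9, c=20, d=3}
Op 1: UPDATE c=5 (auto-commit; committed c=5)
Op 2: BEGIN: in_txn=True, pending={}
Op 3: UPDATE d=22 (pending; pending now {d=22})
Op 4: UPDATE d=8 (pending; pending now {d=8})
Op 5: ROLLBACK: discarded pending ['d']; in_txn=False
Op 6: UPDATE b=18 (auto-commit; committed b=18)
Op 7: UPDATE d=3 (auto-commit; committed d=3)
Op 8: BEGIN: in_txn=True, pending={}
Op 9: COMMIT: merged [] into committed; committed now {b=18, c=5, d=3}
ROLLBACK at op 5 discards: ['d']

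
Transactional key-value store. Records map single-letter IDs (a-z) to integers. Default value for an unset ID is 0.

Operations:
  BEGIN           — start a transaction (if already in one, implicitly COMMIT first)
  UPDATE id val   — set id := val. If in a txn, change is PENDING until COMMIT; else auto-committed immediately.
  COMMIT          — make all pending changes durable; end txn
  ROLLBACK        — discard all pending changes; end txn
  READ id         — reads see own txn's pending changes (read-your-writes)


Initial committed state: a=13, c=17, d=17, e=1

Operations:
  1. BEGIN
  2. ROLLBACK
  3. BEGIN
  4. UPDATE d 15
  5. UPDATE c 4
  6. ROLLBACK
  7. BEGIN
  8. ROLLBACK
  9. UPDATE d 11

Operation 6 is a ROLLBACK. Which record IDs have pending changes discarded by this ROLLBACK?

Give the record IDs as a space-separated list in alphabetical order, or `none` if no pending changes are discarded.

Initial committed: {a=13, c=17, d=17, e=1}
Op 1: BEGIN: in_txn=True, pending={}
Op 2: ROLLBACK: discarded pending []; in_txn=False
Op 3: BEGIN: in_txn=True, pending={}
Op 4: UPDATE d=15 (pending; pending now {d=15})
Op 5: UPDATE c=4 (pending; pending now {c=4, d=15})
Op 6: ROLLBACK: discarded pending ['c', 'd']; in_txn=False
Op 7: BEGIN: in_txn=True, pending={}
Op 8: ROLLBACK: discarded pending []; in_txn=False
Op 9: UPDATE d=11 (auto-commit; committed d=11)
ROLLBACK at op 6 discards: ['c', 'd']

Answer: c d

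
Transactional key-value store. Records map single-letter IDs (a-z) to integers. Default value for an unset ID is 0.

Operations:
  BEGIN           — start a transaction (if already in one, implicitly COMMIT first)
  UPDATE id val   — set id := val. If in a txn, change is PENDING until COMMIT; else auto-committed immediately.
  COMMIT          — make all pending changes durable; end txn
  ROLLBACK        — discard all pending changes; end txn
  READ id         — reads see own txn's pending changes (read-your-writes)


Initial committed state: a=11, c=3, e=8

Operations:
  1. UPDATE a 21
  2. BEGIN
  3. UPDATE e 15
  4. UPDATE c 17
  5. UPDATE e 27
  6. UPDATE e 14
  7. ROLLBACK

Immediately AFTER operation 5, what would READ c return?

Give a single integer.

Initial committed: {a=11, c=3, e=8}
Op 1: UPDATE a=21 (auto-commit; committed a=21)
Op 2: BEGIN: in_txn=True, pending={}
Op 3: UPDATE e=15 (pending; pending now {e=15})
Op 4: UPDATE c=17 (pending; pending now {c=17, e=15})
Op 5: UPDATE e=27 (pending; pending now {c=17, e=27})
After op 5: visible(c) = 17 (pending={c=17, e=27}, committed={a=21, c=3, e=8})

Answer: 17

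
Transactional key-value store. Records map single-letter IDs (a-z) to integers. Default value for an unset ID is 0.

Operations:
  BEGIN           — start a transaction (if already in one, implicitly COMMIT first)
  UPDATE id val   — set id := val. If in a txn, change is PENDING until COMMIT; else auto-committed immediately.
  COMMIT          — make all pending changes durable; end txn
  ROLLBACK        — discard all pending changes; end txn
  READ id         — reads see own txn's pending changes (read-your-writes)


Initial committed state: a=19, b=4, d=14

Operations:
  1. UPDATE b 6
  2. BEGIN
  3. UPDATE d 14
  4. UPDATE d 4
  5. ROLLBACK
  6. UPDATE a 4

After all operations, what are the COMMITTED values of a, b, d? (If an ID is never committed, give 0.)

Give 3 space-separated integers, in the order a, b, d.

Answer: 4 6 14

Derivation:
Initial committed: {a=19, b=4, d=14}
Op 1: UPDATE b=6 (auto-commit; committed b=6)
Op 2: BEGIN: in_txn=True, pending={}
Op 3: UPDATE d=14 (pending; pending now {d=14})
Op 4: UPDATE d=4 (pending; pending now {d=4})
Op 5: ROLLBACK: discarded pending ['d']; in_txn=False
Op 6: UPDATE a=4 (auto-commit; committed a=4)
Final committed: {a=4, b=6, d=14}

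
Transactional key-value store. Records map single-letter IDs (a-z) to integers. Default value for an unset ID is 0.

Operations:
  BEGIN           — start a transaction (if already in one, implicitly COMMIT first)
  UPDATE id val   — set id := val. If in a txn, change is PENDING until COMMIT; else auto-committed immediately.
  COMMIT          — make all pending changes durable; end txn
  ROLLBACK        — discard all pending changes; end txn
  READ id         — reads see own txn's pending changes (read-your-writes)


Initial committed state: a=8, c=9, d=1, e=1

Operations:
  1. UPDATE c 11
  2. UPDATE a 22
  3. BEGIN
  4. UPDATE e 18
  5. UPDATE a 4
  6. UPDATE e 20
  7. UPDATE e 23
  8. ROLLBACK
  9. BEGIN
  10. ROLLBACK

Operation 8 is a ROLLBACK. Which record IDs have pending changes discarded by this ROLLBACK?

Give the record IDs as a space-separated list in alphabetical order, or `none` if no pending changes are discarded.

Answer: a e

Derivation:
Initial committed: {a=8, c=9, d=1, e=1}
Op 1: UPDATE c=11 (auto-commit; committed c=11)
Op 2: UPDATE a=22 (auto-commit; committed a=22)
Op 3: BEGIN: in_txn=True, pending={}
Op 4: UPDATE e=18 (pending; pending now {e=18})
Op 5: UPDATE a=4 (pending; pending now {a=4, e=18})
Op 6: UPDATE e=20 (pending; pending now {a=4, e=20})
Op 7: UPDATE e=23 (pending; pending now {a=4, e=23})
Op 8: ROLLBACK: discarded pending ['a', 'e']; in_txn=False
Op 9: BEGIN: in_txn=True, pending={}
Op 10: ROLLBACK: discarded pending []; in_txn=False
ROLLBACK at op 8 discards: ['a', 'e']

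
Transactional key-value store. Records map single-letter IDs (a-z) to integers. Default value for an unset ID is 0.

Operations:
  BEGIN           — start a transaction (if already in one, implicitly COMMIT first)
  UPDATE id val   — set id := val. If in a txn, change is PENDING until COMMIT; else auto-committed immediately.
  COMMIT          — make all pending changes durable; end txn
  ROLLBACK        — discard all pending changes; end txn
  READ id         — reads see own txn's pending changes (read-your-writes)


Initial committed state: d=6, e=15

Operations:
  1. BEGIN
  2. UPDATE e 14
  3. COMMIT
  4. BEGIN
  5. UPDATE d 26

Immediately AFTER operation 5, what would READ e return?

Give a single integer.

Initial committed: {d=6, e=15}
Op 1: BEGIN: in_txn=True, pending={}
Op 2: UPDATE e=14 (pending; pending now {e=14})
Op 3: COMMIT: merged ['e'] into committed; committed now {d=6, e=14}
Op 4: BEGIN: in_txn=True, pending={}
Op 5: UPDATE d=26 (pending; pending now {d=26})
After op 5: visible(e) = 14 (pending={d=26}, committed={d=6, e=14})

Answer: 14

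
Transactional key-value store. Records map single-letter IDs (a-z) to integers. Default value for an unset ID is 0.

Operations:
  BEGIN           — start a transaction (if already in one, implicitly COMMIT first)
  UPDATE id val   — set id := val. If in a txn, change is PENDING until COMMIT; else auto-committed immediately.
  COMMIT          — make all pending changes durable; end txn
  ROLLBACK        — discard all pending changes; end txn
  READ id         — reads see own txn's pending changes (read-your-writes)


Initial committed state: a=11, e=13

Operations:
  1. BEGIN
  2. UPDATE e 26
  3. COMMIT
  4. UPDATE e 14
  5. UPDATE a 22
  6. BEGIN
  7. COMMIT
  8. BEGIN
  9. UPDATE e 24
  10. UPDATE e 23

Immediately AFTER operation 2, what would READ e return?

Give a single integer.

Initial committed: {a=11, e=13}
Op 1: BEGIN: in_txn=True, pending={}
Op 2: UPDATE e=26 (pending; pending now {e=26})
After op 2: visible(e) = 26 (pending={e=26}, committed={a=11, e=13})

Answer: 26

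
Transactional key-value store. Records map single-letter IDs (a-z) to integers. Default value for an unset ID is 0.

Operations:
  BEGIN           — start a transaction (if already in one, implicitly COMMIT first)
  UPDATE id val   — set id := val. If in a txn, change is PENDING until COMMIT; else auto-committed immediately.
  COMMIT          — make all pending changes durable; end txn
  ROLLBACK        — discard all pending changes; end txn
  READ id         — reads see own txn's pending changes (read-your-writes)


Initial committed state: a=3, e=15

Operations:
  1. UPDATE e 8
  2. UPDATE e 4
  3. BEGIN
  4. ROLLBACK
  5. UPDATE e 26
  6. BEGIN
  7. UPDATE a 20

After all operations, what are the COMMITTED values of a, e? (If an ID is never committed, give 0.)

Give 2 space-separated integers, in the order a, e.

Answer: 3 26

Derivation:
Initial committed: {a=3, e=15}
Op 1: UPDATE e=8 (auto-commit; committed e=8)
Op 2: UPDATE e=4 (auto-commit; committed e=4)
Op 3: BEGIN: in_txn=True, pending={}
Op 4: ROLLBACK: discarded pending []; in_txn=False
Op 5: UPDATE e=26 (auto-commit; committed e=26)
Op 6: BEGIN: in_txn=True, pending={}
Op 7: UPDATE a=20 (pending; pending now {a=20})
Final committed: {a=3, e=26}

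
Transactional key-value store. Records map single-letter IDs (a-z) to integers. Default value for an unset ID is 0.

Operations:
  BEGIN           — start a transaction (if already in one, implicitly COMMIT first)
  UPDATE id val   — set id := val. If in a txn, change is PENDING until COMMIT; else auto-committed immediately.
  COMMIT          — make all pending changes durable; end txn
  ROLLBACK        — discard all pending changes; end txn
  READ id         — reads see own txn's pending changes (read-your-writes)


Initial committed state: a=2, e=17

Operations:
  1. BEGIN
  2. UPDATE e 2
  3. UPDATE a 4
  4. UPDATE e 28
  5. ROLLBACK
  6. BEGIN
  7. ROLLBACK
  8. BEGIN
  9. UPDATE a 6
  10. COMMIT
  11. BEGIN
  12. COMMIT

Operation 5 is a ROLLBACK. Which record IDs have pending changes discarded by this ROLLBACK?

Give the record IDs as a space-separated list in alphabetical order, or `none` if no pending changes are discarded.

Initial committed: {a=2, e=17}
Op 1: BEGIN: in_txn=True, pending={}
Op 2: UPDATE e=2 (pending; pending now {e=2})
Op 3: UPDATE a=4 (pending; pending now {a=4, e=2})
Op 4: UPDATE e=28 (pending; pending now {a=4, e=28})
Op 5: ROLLBACK: discarded pending ['a', 'e']; in_txn=False
Op 6: BEGIN: in_txn=True, pending={}
Op 7: ROLLBACK: discarded pending []; in_txn=False
Op 8: BEGIN: in_txn=True, pending={}
Op 9: UPDATE a=6 (pending; pending now {a=6})
Op 10: COMMIT: merged ['a'] into committed; committed now {a=6, e=17}
Op 11: BEGIN: in_txn=True, pending={}
Op 12: COMMIT: merged [] into committed; committed now {a=6, e=17}
ROLLBACK at op 5 discards: ['a', 'e']

Answer: a e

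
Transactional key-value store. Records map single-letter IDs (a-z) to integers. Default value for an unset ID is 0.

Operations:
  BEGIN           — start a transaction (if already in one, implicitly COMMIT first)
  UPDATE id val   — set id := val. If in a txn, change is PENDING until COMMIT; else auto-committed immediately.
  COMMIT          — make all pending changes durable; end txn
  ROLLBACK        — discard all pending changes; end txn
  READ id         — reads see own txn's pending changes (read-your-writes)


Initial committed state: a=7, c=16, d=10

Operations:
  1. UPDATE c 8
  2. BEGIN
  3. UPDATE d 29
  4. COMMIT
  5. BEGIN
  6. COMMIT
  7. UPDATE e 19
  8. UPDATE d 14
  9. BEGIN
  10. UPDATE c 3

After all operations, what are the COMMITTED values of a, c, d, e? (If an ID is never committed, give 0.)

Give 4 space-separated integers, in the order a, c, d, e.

Initial committed: {a=7, c=16, d=10}
Op 1: UPDATE c=8 (auto-commit; committed c=8)
Op 2: BEGIN: in_txn=True, pending={}
Op 3: UPDATE d=29 (pending; pending now {d=29})
Op 4: COMMIT: merged ['d'] into committed; committed now {a=7, c=8, d=29}
Op 5: BEGIN: in_txn=True, pending={}
Op 6: COMMIT: merged [] into committed; committed now {a=7, c=8, d=29}
Op 7: UPDATE e=19 (auto-commit; committed e=19)
Op 8: UPDATE d=14 (auto-commit; committed d=14)
Op 9: BEGIN: in_txn=True, pending={}
Op 10: UPDATE c=3 (pending; pending now {c=3})
Final committed: {a=7, c=8, d=14, e=19}

Answer: 7 8 14 19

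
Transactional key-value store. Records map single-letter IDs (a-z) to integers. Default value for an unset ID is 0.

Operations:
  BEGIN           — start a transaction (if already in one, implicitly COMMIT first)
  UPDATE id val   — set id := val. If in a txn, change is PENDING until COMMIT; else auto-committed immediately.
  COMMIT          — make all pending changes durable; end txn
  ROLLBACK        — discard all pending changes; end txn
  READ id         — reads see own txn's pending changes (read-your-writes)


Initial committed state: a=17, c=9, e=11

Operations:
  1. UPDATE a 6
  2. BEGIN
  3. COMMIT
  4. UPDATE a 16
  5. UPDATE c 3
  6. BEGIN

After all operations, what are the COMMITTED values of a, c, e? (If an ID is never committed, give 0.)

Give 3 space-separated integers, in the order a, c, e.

Answer: 16 3 11

Derivation:
Initial committed: {a=17, c=9, e=11}
Op 1: UPDATE a=6 (auto-commit; committed a=6)
Op 2: BEGIN: in_txn=True, pending={}
Op 3: COMMIT: merged [] into committed; committed now {a=6, c=9, e=11}
Op 4: UPDATE a=16 (auto-commit; committed a=16)
Op 5: UPDATE c=3 (auto-commit; committed c=3)
Op 6: BEGIN: in_txn=True, pending={}
Final committed: {a=16, c=3, e=11}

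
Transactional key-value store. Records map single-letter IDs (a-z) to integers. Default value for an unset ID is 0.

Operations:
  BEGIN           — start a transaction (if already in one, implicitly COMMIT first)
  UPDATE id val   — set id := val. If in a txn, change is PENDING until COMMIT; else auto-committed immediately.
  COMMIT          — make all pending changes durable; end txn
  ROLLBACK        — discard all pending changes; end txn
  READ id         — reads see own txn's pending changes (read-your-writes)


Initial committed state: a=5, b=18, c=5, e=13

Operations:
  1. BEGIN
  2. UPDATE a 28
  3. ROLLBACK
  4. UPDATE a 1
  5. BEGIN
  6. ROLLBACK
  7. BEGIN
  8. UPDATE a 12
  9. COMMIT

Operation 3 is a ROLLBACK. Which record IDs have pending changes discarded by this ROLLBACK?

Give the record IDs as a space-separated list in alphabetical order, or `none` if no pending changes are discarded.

Answer: a

Derivation:
Initial committed: {a=5, b=18, c=5, e=13}
Op 1: BEGIN: in_txn=True, pending={}
Op 2: UPDATE a=28 (pending; pending now {a=28})
Op 3: ROLLBACK: discarded pending ['a']; in_txn=False
Op 4: UPDATE a=1 (auto-commit; committed a=1)
Op 5: BEGIN: in_txn=True, pending={}
Op 6: ROLLBACK: discarded pending []; in_txn=False
Op 7: BEGIN: in_txn=True, pending={}
Op 8: UPDATE a=12 (pending; pending now {a=12})
Op 9: COMMIT: merged ['a'] into committed; committed now {a=12, b=18, c=5, e=13}
ROLLBACK at op 3 discards: ['a']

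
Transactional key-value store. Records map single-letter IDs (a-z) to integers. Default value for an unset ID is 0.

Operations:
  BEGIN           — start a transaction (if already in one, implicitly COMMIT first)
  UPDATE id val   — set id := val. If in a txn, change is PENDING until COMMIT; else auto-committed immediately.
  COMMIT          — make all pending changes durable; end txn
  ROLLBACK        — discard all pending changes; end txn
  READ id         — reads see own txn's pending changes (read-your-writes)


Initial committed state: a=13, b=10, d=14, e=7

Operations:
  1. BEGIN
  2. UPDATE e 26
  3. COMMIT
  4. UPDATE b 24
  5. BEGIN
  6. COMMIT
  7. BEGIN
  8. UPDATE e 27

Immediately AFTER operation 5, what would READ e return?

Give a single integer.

Initial committed: {a=13, b=10, d=14, e=7}
Op 1: BEGIN: in_txn=True, pending={}
Op 2: UPDATE e=26 (pending; pending now {e=26})
Op 3: COMMIT: merged ['e'] into committed; committed now {a=13, b=10, d=14, e=26}
Op 4: UPDATE b=24 (auto-commit; committed b=24)
Op 5: BEGIN: in_txn=True, pending={}
After op 5: visible(e) = 26 (pending={}, committed={a=13, b=24, d=14, e=26})

Answer: 26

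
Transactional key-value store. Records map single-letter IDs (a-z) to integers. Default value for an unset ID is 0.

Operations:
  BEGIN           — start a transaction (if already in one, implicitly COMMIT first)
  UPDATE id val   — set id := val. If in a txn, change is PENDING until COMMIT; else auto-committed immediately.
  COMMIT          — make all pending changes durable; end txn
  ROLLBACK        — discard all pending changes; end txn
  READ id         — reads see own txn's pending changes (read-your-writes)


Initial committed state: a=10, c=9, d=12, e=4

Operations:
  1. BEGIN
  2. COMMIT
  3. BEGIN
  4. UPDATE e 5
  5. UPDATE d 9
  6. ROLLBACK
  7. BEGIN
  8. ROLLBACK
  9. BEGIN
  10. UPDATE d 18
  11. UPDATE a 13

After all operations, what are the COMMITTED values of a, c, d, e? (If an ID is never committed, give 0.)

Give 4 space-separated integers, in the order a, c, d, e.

Initial committed: {a=10, c=9, d=12, e=4}
Op 1: BEGIN: in_txn=True, pending={}
Op 2: COMMIT: merged [] into committed; committed now {a=10, c=9, d=12, e=4}
Op 3: BEGIN: in_txn=True, pending={}
Op 4: UPDATE e=5 (pending; pending now {e=5})
Op 5: UPDATE d=9 (pending; pending now {d=9, e=5})
Op 6: ROLLBACK: discarded pending ['d', 'e']; in_txn=False
Op 7: BEGIN: in_txn=True, pending={}
Op 8: ROLLBACK: discarded pending []; in_txn=False
Op 9: BEGIN: in_txn=True, pending={}
Op 10: UPDATE d=18 (pending; pending now {d=18})
Op 11: UPDATE a=13 (pending; pending now {a=13, d=18})
Final committed: {a=10, c=9, d=12, e=4}

Answer: 10 9 12 4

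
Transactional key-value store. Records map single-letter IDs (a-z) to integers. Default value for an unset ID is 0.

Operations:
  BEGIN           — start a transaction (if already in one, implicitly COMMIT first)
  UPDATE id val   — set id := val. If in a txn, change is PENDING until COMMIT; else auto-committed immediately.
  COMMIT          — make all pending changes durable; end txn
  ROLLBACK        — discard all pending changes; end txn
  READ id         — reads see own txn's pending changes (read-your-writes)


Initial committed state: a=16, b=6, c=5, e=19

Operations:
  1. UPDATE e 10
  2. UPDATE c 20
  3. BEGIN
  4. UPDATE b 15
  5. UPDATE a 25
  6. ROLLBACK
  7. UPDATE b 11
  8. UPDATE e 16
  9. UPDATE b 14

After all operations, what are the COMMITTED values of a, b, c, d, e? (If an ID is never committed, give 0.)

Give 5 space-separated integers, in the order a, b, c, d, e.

Answer: 16 14 20 0 16

Derivation:
Initial committed: {a=16, b=6, c=5, e=19}
Op 1: UPDATE e=10 (auto-commit; committed e=10)
Op 2: UPDATE c=20 (auto-commit; committed c=20)
Op 3: BEGIN: in_txn=True, pending={}
Op 4: UPDATE b=15 (pending; pending now {b=15})
Op 5: UPDATE a=25 (pending; pending now {a=25, b=15})
Op 6: ROLLBACK: discarded pending ['a', 'b']; in_txn=False
Op 7: UPDATE b=11 (auto-commit; committed b=11)
Op 8: UPDATE e=16 (auto-commit; committed e=16)
Op 9: UPDATE b=14 (auto-commit; committed b=14)
Final committed: {a=16, b=14, c=20, e=16}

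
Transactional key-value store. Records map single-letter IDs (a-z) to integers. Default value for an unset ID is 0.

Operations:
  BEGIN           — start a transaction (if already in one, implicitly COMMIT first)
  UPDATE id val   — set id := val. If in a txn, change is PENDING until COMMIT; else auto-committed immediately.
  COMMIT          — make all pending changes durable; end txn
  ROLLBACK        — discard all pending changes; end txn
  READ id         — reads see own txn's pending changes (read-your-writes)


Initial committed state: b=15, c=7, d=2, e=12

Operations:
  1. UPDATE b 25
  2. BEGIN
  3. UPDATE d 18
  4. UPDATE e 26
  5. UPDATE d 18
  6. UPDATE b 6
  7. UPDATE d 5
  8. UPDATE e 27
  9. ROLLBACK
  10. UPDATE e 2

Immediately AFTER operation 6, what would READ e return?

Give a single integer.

Initial committed: {b=15, c=7, d=2, e=12}
Op 1: UPDATE b=25 (auto-commit; committed b=25)
Op 2: BEGIN: in_txn=True, pending={}
Op 3: UPDATE d=18 (pending; pending now {d=18})
Op 4: UPDATE e=26 (pending; pending now {d=18, e=26})
Op 5: UPDATE d=18 (pending; pending now {d=18, e=26})
Op 6: UPDATE b=6 (pending; pending now {b=6, d=18, e=26})
After op 6: visible(e) = 26 (pending={b=6, d=18, e=26}, committed={b=25, c=7, d=2, e=12})

Answer: 26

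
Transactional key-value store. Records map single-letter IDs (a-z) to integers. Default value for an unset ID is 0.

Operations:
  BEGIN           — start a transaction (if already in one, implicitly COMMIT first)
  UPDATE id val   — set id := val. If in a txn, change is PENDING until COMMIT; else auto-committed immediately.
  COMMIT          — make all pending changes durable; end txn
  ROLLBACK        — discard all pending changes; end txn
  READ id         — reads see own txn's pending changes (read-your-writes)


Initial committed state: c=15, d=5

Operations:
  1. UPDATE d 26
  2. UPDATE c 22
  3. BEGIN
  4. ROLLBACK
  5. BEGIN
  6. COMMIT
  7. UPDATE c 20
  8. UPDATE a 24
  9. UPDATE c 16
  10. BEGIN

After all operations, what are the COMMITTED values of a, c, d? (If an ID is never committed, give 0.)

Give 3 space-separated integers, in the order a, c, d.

Answer: 24 16 26

Derivation:
Initial committed: {c=15, d=5}
Op 1: UPDATE d=26 (auto-commit; committed d=26)
Op 2: UPDATE c=22 (auto-commit; committed c=22)
Op 3: BEGIN: in_txn=True, pending={}
Op 4: ROLLBACK: discarded pending []; in_txn=False
Op 5: BEGIN: in_txn=True, pending={}
Op 6: COMMIT: merged [] into committed; committed now {c=22, d=26}
Op 7: UPDATE c=20 (auto-commit; committed c=20)
Op 8: UPDATE a=24 (auto-commit; committed a=24)
Op 9: UPDATE c=16 (auto-commit; committed c=16)
Op 10: BEGIN: in_txn=True, pending={}
Final committed: {a=24, c=16, d=26}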